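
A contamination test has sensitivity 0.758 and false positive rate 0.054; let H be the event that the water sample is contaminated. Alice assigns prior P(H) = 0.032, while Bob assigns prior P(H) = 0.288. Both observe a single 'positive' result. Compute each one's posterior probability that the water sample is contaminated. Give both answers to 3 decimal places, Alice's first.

Alice: 0.317; Bob: 0.850

P('+'|H) = 0.758, P('+'|¬H) = 0.054.
Alice: numerator 0.758·0.032 = 0.024256; evidence = 0.024256+0.054·0.968 = 0.076528; posterior = 0.317.
Bob: numerator 0.758·0.288 = 0.21830; evidence = 0.21830+0.054·0.712 = 0.25675; posterior = 0.850.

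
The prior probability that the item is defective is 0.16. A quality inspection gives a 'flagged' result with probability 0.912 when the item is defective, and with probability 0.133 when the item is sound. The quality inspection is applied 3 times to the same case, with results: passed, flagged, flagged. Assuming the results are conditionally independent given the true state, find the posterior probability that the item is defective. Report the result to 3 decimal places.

With H the event that the item is defective, the joint likelihood of the observed sequence is P(data|H) = 0.088·0.912·0.912 = 0.073193 and P(data|¬H) = 0.867·0.133·0.133 = 0.015336.
Bayes: P(H|data) = 0.16·0.073193 / (0.16·0.073193 + 0.84·0.015336) = 0.011711/0.024594 = 0.4762.

Posterior P(H) ≈ 0.476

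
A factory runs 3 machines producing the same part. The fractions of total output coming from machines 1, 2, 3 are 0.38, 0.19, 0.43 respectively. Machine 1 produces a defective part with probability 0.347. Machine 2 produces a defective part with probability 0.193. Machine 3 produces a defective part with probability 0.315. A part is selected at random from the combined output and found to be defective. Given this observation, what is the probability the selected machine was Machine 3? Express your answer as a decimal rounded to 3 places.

P(defective|M1) = 0.347; P(defective|M2) = 0.193; P(defective|M3) = 0.315.
Prior × likelihood for each source: 0.38·0.347=0.1319, 0.19·0.193=0.03667, 0.43·0.315=0.1354. Summing gives P(defective) = 0.30398.
P(Machine 3 | defective) = 0.1354 / 0.30398 = 0.446.

Posterior probability ≈ 0.446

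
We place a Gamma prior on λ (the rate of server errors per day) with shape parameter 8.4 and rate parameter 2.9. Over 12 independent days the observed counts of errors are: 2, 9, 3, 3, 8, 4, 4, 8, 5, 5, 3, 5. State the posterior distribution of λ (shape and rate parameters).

Posterior: Gamma(shape=67.4, rate=14.9)

The Poisson likelihood adds the total count to the shape and the number of exposure periods to the rate. Here ∑xᵢ = 59 and n = 12, so shape 8.4→67.4 and rate 2.9→14.9.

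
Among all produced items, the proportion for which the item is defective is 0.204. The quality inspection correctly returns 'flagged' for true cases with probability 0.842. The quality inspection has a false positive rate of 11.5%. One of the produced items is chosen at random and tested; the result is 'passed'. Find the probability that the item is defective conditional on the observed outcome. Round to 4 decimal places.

P(H | E) ≈ 0.0438

Write H for 'the item is defective'. Prior odds H:¬H = 0.204/0.796 = 0.25628. For the 'passed' outcome, the likelihood ratio is 0.158/0.885 = 0.17853.
Posterior odds = 0.25628 × 0.17853 = 0.045754, so P(H|E) = 0.045754/(1+0.045754) = 0.0438.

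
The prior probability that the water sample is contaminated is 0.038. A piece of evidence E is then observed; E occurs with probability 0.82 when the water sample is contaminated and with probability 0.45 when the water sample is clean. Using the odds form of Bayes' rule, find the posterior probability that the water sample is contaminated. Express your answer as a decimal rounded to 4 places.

Posterior probability ≈ 0.0671

Prior odds = 0.038/(1−0.038) = 0.039501. In log-odds, ln(0.039501) = -3.2314.
Add log likelihood ratio: ln(1.8222) = 0.60006.
Posterior log-odds = -2.6314, so posterior odds = exp(-2.6314) = 0.071980. Converting, P(H|E) = 0.071980/1.0720 = 0.0671.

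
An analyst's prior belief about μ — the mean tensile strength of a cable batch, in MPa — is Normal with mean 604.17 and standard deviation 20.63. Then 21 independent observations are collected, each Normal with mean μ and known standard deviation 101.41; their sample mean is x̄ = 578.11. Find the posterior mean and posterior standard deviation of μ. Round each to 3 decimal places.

Posterior mean ≈ 592.053; posterior SD ≈ 15.090

With known σ, the Normal prior is conjugate. Weight on the data is w = (n/σ²)/(n/σ² + 1/τ₀²) = 0.00204201/(0.00204201+0.00234964) = 0.46498.
Posterior mean = w·x̄ + (1−w)·μ₀ = 0.46498·578.11 + 0.53502·604.17 = 592.053. Posterior variance = 1/(0.00204201+0.00234964) = 227.705, so SD = 15.090.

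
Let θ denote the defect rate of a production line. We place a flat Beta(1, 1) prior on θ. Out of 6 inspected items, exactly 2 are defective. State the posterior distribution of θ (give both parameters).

Posterior: Beta(3, 5)

The binomial likelihood is conjugate to the Beta prior: with 2 successes and 4 failures, the posterior is Beta(1+2, 1+4) = Beta(3, 5).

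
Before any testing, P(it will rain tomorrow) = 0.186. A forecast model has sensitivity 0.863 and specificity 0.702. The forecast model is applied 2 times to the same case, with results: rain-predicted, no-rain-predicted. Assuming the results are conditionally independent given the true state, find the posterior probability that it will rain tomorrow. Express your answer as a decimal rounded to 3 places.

Posterior P(H) ≈ 0.114

Let H be the event that it will rain tomorrow; start with P(H) = 0.186. P('rain-predicted'|H) = 0.863, P('rain-predicted'|¬H) = 0.298.
Update on result 1 ('rain-predicted'): P(H) ← 0.863·0.1860 / (0.863·0.1860 + 0.298·0.8140) = 0.16052/0.40309 = 0.3982.
Update on result 2 ('no-rain-predicted'): P(H) ← 0.137·0.3982 / (0.137·0.3982 + 0.702·0.6018) = 0.054556/0.47701 = 0.1144.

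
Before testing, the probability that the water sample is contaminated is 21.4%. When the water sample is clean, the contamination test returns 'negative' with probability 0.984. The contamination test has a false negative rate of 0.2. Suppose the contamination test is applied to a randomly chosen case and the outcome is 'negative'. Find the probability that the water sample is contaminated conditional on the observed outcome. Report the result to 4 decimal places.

Let H be the event that the water sample is contaminated. P(H) = 0.214, so P(¬H) = 0.786. With E the 'negative' result, P(E|H) = 0.2 and P(E|¬H) = 0.984.
P(E) = 0.2·0.214 + 0.984·0.786 = 0.042800 + 0.77342 = 0.81622.
By Bayes' theorem, P(H|E) = 0.042800 / 0.81622 = 0.0524.

P(H | E) ≈ 0.0524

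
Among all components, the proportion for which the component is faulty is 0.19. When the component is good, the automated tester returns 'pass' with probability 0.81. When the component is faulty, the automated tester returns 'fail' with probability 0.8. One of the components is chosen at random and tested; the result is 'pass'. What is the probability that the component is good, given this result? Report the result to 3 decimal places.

Let H be the event that the component is faulty. P(H) = 0.19, so P(¬H) = 0.81. With E the 'pass' result, P(E|H) = 0.2 and P(E|¬H) = 0.81.
P(E) = 0.2·0.19 + 0.81·0.81 = 0.038000 + 0.65610 = 0.69410.
By Bayes' theorem, P(H|E) = 0.038000 / 0.69410 = 0.055. Hence P(¬H|E) = 1 − 0.055 = 0.945.

P(¬H | E) ≈ 0.945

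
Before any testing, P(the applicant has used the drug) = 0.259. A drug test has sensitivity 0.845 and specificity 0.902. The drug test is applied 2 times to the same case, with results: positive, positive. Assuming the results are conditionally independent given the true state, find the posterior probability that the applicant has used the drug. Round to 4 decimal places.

Posterior P(H) ≈ 0.9629

Let H be the event that the applicant has used the drug; start with P(H) = 0.259. P('positive'|H) = 0.845, P('positive'|¬H) = 0.098.
Update on result 1 ('positive'): P(H) ← 0.845·0.2590 / (0.845·0.2590 + 0.098·0.7410) = 0.21885/0.29147 = 0.7509.
Update on result 2 ('positive'): P(H) ← 0.845·0.7509 / (0.845·0.7509 + 0.098·0.2491) = 0.63448/0.65889 = 0.9629.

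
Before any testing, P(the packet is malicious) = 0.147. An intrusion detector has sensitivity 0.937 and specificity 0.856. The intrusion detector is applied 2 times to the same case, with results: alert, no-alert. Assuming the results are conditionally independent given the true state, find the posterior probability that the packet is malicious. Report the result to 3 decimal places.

Let H be the event that the packet is malicious; start with P(H) = 0.147. P('alert'|H) = 0.937, P('alert'|¬H) = 0.144.
Update on result 1 ('alert'): P(H) ← 0.937·0.1470 / (0.937·0.1470 + 0.144·0.8530) = 0.13774/0.26057 = 0.5286.
Update on result 2 ('no-alert'): P(H) ← 0.063·0.5286 / (0.063·0.5286 + 0.856·0.4714) = 0.033302/0.43682 = 0.0762.

Posterior P(H) ≈ 0.076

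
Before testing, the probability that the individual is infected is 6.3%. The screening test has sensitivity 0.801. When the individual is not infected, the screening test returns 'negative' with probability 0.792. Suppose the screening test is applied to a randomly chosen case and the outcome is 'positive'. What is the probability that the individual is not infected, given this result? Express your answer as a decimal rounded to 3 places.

P(¬H | E) ≈ 0.794

Let H be the event that the individual is infected. P(H) = 0.063, so P(¬H) = 0.937. With E the 'positive' result, P(E|H) = 0.801 and P(E|¬H) = 0.208.
P(E) = 0.801·0.063 + 0.208·0.937 = 0.050463 + 0.19490 = 0.24536.
By Bayes' theorem, P(H|E) = 0.050463 / 0.24536 = 0.206. Hence P(¬H|E) = 1 − 0.206 = 0.794.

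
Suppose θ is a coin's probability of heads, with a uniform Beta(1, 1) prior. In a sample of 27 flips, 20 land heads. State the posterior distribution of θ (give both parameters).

Posterior: Beta(21, 8)

The binomial likelihood is conjugate to the Beta prior: with 20 successes and 7 failures, the posterior is Beta(1+20, 1+7) = Beta(21, 8).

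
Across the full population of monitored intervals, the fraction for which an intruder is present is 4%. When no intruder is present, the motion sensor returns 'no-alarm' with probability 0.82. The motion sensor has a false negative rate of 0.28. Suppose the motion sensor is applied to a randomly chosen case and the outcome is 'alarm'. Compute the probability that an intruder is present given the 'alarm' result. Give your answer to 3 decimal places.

Let H be the event that an intruder is present. P(H) = 0.04, so P(¬H) = 0.96. With E the 'alarm' result, P(E|H) = 0.72 and P(E|¬H) = 0.18.
P(E) = 0.72·0.04 + 0.18·0.96 = 0.028800 + 0.17280 = 0.20160.
By Bayes' theorem, P(H|E) = 0.028800 / 0.20160 = 0.143.

P(H | E) ≈ 0.143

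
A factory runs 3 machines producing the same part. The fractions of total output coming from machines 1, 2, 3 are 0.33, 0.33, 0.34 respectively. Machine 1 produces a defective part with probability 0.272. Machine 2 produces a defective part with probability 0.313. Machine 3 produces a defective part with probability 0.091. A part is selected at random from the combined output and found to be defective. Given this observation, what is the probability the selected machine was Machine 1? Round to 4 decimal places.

Posterior probability ≈ 0.4007

P(defective|M1) = 0.272; P(defective|M2) = 0.313; P(defective|M3) = 0.091.
Prior × likelihood for each source: 0.33·0.272=0.08976, 0.33·0.313=0.1033, 0.34·0.091=0.03094. Summing gives P(defective) = 0.22399.
P(Machine 1 | defective) = 0.08976 / 0.22399 = 0.4007.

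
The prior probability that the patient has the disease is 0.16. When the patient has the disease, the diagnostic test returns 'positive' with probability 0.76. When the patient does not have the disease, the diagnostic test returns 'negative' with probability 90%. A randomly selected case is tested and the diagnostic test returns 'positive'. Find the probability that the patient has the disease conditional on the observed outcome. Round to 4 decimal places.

P(H | E) ≈ 0.5914

Let H be the event that the patient has the disease. P(H) = 0.16, so P(¬H) = 0.84. With E the 'positive' result, P(E|H) = 0.76 and P(E|¬H) = 0.1.
P(E) = 0.76·0.16 + 0.1·0.84 = 0.12160 + 0.084000 = 0.20560.
By Bayes' theorem, P(H|E) = 0.12160 / 0.20560 = 0.5914.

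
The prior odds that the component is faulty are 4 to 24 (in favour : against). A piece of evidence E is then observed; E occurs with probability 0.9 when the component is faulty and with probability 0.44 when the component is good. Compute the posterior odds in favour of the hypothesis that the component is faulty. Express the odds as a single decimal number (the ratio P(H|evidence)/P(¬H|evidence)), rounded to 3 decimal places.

Posterior odds ≈ 0.341

Prior odds = 4/24 = 0.16667. In log-odds, ln(0.16667) = -1.7918.
Add log likelihood ratio: ln(2.0455) = 0.71562.
Posterior log-odds = -1.0761, so posterior odds = exp(-1.0761) = 0.34091.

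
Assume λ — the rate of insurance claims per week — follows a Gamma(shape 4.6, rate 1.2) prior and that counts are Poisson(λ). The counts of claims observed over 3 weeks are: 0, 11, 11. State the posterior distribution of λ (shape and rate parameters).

The Poisson likelihood adds the total count to the shape and the number of exposure periods to the rate. Here ∑xᵢ = 22 and n = 3, so shape 4.6→26.6 and rate 1.2→4.2.

Posterior: Gamma(shape=26.6, rate=4.2)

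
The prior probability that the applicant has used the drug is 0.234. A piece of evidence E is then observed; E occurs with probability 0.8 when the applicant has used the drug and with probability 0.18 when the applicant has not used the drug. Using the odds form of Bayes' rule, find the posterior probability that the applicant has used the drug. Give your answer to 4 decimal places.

Posterior probability ≈ 0.5759

Prior odds = 0.234/(1−0.234) = 0.30548. In log-odds, ln(0.30548) = -1.1859.
Add log likelihood ratio: ln(4.4444) = 1.4917.
Posterior log-odds = 0.30579, so posterior odds = exp(0.30579) = 1.3577. Converting, P(H|E) = 1.3577/2.3577 = 0.5759.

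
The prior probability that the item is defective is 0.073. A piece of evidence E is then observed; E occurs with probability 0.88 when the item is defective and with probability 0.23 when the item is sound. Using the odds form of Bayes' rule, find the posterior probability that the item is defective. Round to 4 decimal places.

Posterior probability ≈ 0.2315

Prior odds = 0.073/(1−0.073) = 0.078749.
Likelihood ratio for E = 0.88/0.23 = 3.8261.
Posterior odds = prior odds × LR = 0.30130.
Posterior probability = odds/(1+odds) = 0.30130/1.3013 = 0.2315.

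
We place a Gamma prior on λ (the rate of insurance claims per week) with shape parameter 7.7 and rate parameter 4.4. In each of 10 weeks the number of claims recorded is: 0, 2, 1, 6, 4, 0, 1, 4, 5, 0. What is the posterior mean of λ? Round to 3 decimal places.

Posterior mean ≈ 2.132

The Poisson likelihood adds the total count to the shape and the number of exposure periods to the rate. Here ∑xᵢ = 23 and n = 10, so shape 7.7→30.7 and rate 4.4→14.4.
Posterior mean = shape/rate = 30.7/14.4 = 2.132.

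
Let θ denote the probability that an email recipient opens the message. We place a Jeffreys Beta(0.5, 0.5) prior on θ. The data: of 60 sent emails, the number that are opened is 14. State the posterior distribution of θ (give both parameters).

Observing 14 successes and 46 failures updates Beta(0.5, 0.5) by adding the success and failure counts to the two shape parameters: α = 0.5+14 = 14.5, β = 0.5+46 = 46.5.

Posterior: Beta(14.5, 46.5)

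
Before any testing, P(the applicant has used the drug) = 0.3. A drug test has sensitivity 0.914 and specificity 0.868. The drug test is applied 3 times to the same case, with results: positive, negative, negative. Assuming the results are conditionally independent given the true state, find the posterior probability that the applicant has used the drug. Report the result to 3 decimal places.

Let H be the event that the applicant has used the drug; start with P(H) = 0.3. P('positive'|H) = 0.914, P('positive'|¬H) = 0.132.
Update on result 1 ('positive'): P(H) ← 0.914·0.3000 / (0.914·0.3000 + 0.132·0.7000) = 0.27420/0.36660 = 0.7480.
Update on result 2 ('negative'): P(H) ← 0.086·0.7480 / (0.086·0.7480 + 0.868·0.2520) = 0.064324/0.28310 = 0.2272.
Update on result 3 ('negative'): P(H) ← 0.086·0.2272 / (0.086·0.2272 + 0.868·0.7728) = 0.019540/0.69032 = 0.0283.

Posterior P(H) ≈ 0.028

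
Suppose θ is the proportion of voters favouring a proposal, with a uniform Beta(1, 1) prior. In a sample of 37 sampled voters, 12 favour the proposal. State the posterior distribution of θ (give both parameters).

Observing 12 successes and 25 failures updates Beta(1, 1) by adding the success and failure counts to the two shape parameters: α = 1+12 = 13, β = 1+25 = 26.

Posterior: Beta(13, 26)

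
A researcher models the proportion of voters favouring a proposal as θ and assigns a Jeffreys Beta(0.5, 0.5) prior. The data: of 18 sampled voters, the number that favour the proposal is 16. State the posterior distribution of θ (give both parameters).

Observing 16 successes and 2 failures updates Beta(0.5, 0.5) by adding the success and failure counts to the two shape parameters: α = 0.5+16 = 16.5, β = 0.5+2 = 2.5.

Posterior: Beta(16.5, 2.5)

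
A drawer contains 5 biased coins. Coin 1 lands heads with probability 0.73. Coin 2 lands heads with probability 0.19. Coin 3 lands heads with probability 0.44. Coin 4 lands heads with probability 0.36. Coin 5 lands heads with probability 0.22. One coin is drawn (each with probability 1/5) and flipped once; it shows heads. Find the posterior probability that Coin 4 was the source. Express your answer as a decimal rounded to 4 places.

Posterior probability ≈ 0.1856

Tabulate prior·likelihood by source: [1] prior 0.2, lik 0.73, product 0.1460; [2] prior 0.2, lik 0.19, product 0.03800; [3] prior 0.2, lik 0.44, product 0.08800; [4] prior 0.2, lik 0.36, product 0.07200; [5] prior 0.2, lik 0.22, product 0.04400.
Normalizing constant = 0.38800; the posterior for Coin 4 is its product over the sum, 0.07200/0.38800 = 0.1856.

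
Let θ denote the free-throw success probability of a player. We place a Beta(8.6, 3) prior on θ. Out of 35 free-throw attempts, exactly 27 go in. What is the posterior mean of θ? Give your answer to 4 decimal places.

Posterior mean ≈ 0.7639

Observing 27 successes and 8 failures updates Beta(8.6, 3) by adding the success and failure counts to the two shape parameters: α = 8.6+27 = 35.6, β = 3+8 = 11.
E[θ | data] = 35.6/(35.6+11) = 0.7639.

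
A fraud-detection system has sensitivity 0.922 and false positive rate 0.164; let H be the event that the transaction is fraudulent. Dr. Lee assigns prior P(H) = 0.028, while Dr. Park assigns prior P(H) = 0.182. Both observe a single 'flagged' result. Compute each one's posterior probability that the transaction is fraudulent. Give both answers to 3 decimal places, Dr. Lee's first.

P('+'|H) = 0.922, P('+'|¬H) = 0.164.
Dr. Lee: numerator 0.922·0.028 = 0.025816; evidence = 0.025816+0.164·0.972 = 0.18522; posterior = 0.139.
Dr. Park: numerator 0.922·0.182 = 0.16780; evidence = 0.16780+0.164·0.818 = 0.30196; posterior = 0.556.

Dr. Lee: 0.139; Dr. Park: 0.556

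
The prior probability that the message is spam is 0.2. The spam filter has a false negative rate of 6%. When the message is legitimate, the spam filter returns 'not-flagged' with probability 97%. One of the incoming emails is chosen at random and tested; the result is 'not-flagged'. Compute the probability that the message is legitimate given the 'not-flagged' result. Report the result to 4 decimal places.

P(¬H | E) ≈ 0.9848

Write H for 'the message is spam'. Prior odds H:¬H = 0.2/0.8 = 0.25000. For the 'not-flagged' outcome, the likelihood ratio is 0.06/0.97 = 0.061856.
Posterior odds = 0.25000 × 0.061856 = 0.015464, so P(H|E) = 0.015464/(1+0.015464) = 0.0152. Then P(¬H|E) = 1 − 0.0152 = 0.9848.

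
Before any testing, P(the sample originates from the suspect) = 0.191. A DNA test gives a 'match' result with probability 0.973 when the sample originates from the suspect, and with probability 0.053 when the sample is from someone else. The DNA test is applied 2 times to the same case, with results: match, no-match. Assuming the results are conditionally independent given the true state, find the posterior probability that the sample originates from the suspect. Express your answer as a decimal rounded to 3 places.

Posterior P(H) ≈ 0.110

With H the event that the sample originates from the suspect, the joint likelihood of the observed sequence is P(data|H) = 0.973·0.027 = 0.026271 and P(data|¬H) = 0.053·0.947 = 0.050191.
Bayes: P(H|data) = 0.191·0.026271 / (0.191·0.026271 + 0.809·0.050191) = 0.0050178/0.045622 = 0.1100.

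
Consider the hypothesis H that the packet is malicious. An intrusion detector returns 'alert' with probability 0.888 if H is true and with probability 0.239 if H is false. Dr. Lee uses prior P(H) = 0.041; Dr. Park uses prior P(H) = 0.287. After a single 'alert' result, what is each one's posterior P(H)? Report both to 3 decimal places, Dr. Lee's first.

P('+'|H) = 0.888, P('+'|¬H) = 0.239.
Dr. Lee: numerator 0.888·0.041 = 0.036408; evidence = 0.036408+0.239·0.959 = 0.26561; posterior = 0.137.
Dr. Park: numerator 0.888·0.287 = 0.25486; evidence = 0.25486+0.239·0.713 = 0.42526; posterior = 0.599.

Dr. Lee: 0.137; Dr. Park: 0.599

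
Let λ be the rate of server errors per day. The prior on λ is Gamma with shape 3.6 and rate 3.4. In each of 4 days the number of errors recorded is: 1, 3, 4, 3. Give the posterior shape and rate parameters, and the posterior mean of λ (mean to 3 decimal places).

The Poisson likelihood adds the total count to the shape and the number of exposure periods to the rate. Here ∑xᵢ = 11 and n = 4, so shape 3.6→14.6 and rate 3.4→7.4.
E[λ | data] = 14.6/7.4 = 1.973.

Posterior: Gamma(shape=14.6, rate=7.4); mean ≈ 1.973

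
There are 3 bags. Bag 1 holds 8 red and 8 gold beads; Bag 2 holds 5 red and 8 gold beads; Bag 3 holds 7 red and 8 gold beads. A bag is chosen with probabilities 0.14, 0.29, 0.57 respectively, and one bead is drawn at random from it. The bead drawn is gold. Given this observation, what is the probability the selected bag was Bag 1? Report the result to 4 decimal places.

Tabulate prior·likelihood by source: [1] prior 0.14, lik 0.5, product 0.07000; [2] prior 0.29, lik 0.6154, product 0.1785; [3] prior 0.57, lik 0.5333, product 0.3040.
Normalizing constant = 0.55246; the posterior for Bag 1 is its product over the sum, 0.07000/0.55246 = 0.1267.

Posterior probability ≈ 0.1267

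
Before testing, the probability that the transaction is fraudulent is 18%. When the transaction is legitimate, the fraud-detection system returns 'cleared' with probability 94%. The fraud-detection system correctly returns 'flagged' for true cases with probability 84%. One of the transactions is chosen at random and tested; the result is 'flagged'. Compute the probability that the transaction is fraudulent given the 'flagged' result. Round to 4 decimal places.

P(H | E) ≈ 0.7545

Write H for 'the transaction is fraudulent'. Prior odds H:¬H = 0.18/0.82 = 0.21951. For the 'flagged' outcome, the likelihood ratio is 0.84/0.06 = 14.000.
Posterior odds = 0.21951 × 14.000 = 3.0732, so P(H|E) = 3.0732/(1+3.0732) = 0.7545.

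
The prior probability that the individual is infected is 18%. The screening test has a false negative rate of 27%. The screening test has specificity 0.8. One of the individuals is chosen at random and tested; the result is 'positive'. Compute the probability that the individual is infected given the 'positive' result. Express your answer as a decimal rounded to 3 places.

P(H | E) ≈ 0.445

Write H for 'the individual is infected'. Prior odds H:¬H = 0.18/0.82 = 0.21951. For the 'positive' outcome, the likelihood ratio is 0.73/0.2 = 3.6500.
Posterior odds = 0.21951 × 3.6500 = 0.80122, so P(H|E) = 0.80122/(1+0.80122) = 0.445.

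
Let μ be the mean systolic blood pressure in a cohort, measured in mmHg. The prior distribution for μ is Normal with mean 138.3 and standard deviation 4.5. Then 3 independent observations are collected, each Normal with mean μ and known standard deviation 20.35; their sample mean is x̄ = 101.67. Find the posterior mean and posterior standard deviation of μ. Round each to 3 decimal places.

Prior precision 1/τ₀² = 1/4.5² = 0.0493827; data precision n/σ² = 3/20.35² = 0.00724423.
Posterior precision = 0.0493827 + 0.00724423 = 0.0566269, giving posterior SD = 1/√0.0566269 = 4.202.
Posterior mean = (0.0493827·138.3 + 0.00724423·101.67) / 0.0566269 = 133.614.

Posterior mean ≈ 133.614; posterior SD ≈ 4.202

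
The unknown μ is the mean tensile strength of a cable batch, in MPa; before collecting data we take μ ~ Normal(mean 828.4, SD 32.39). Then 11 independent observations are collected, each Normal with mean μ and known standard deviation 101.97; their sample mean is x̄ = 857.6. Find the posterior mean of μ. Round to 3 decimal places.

Prior precision 1/τ₀² = 1/32.39² = 0.00095319; data precision n/σ² = 11/101.97² = 0.00105791.
Posterior precision = 0.00095319 + 0.00105791 = 0.00201109.
Posterior mean = (0.00095319·828.4 + 0.00105791·857.6) / 0.00201109 = 843.760.

Posterior mean ≈ 843.760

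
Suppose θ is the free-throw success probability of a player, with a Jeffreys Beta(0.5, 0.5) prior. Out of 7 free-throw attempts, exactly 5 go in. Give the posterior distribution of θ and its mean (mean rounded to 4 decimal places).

The binomial likelihood is conjugate to the Beta prior: with 5 successes and 2 failures, the posterior is Beta(0.5+5, 0.5+2) = Beta(5.5, 2.5).
E[θ | data] = 5.5/(5.5+2.5) = 0.6875.

Posterior: Beta(5.5, 2.5); mean ≈ 0.6875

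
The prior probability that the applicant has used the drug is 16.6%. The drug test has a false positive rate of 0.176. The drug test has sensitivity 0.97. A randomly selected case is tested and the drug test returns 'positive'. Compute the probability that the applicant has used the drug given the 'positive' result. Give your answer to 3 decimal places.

Let H be the event that the applicant has used the drug. P(H) = 0.166, so P(¬H) = 0.834. With E the 'positive' result, P(E|H) = 0.97 and P(E|¬H) = 0.176.
P(E) = 0.97·0.166 + 0.176·0.834 = 0.16102 + 0.14678 = 0.30780.
By Bayes' theorem, P(H|E) = 0.16102 / 0.30780 = 0.523.

P(H | E) ≈ 0.523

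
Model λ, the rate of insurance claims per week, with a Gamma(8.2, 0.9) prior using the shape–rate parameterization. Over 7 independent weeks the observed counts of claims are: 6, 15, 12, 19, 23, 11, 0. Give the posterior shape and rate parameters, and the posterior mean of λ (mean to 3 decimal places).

The Poisson likelihood adds the total count to the shape and the number of exposure periods to the rate. Here ∑xᵢ = 86 and n = 7, so shape 8.2→94.2 and rate 0.9→7.9.
E[λ | data] = 94.2/7.9 = 11.924.

Posterior: Gamma(shape=94.2, rate=7.9); mean ≈ 11.924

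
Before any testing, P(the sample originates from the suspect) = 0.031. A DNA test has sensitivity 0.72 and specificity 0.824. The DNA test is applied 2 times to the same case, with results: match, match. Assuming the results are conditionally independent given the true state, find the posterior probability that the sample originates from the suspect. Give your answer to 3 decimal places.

Let H be the event that the sample originates from the suspect; start with P(H) = 0.031. P('match'|H) = 0.72, P('match'|¬H) = 0.176.
Update on result 1 ('match'): P(H) ← 0.72·0.0310 / (0.72·0.0310 + 0.176·0.9690) = 0.022320/0.19286 = 0.1157.
Update on result 2 ('match'): P(H) ← 0.72·0.1157 / (0.72·0.1157 + 0.176·0.8843) = 0.083325/0.23896 = 0.3487.

Posterior P(H) ≈ 0.349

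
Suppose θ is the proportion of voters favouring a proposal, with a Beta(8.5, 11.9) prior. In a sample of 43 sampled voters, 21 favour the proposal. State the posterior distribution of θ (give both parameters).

The binomial likelihood is conjugate to the Beta prior: with 21 successes and 22 failures, the posterior is Beta(8.5+21, 11.9+22) = Beta(29.5, 33.9).

Posterior: Beta(29.5, 33.9)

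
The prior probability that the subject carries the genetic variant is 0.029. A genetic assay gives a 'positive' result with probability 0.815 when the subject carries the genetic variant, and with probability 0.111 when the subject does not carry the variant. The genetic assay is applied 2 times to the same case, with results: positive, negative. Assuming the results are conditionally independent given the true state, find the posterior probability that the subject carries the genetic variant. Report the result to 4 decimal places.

Posterior P(H) ≈ 0.0436

With H the event that the subject carries the genetic variant, the joint likelihood of the observed sequence is P(data|H) = 0.815·0.185 = 0.15077 and P(data|¬H) = 0.111·0.889 = 0.098679.
Bayes: P(H|data) = 0.029·0.15077 / (0.029·0.15077 + 0.971·0.098679) = 0.0043725/0.10019 = 0.0436.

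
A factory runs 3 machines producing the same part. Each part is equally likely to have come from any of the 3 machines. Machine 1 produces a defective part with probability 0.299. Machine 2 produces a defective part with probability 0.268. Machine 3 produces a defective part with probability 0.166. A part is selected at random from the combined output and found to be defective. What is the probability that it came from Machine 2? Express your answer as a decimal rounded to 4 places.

Posterior probability ≈ 0.3656

P(defective|M1) = 0.299; P(defective|M2) = 0.268; P(defective|M3) = 0.166.
Prior × likelihood for each source: 0.333333·0.299=0.09967, 0.333333·0.268=0.08933, 0.333333·0.166=0.05533. Summing gives P(defective) = 0.24433.
P(Machine 2 | defective) = 0.08933 / 0.24433 = 0.3656.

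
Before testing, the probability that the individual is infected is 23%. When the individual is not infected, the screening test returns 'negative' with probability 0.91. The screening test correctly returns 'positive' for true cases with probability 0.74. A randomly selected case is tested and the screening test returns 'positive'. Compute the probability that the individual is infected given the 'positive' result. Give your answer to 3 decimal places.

Write H for 'the individual is infected'. Prior odds H:¬H = 0.23/0.77 = 0.29870. For the 'positive' outcome, the likelihood ratio is 0.74/0.09 = 8.2222.
Posterior odds = 0.29870 × 8.2222 = 2.4560, so P(H|E) = 2.4560/(1+2.4560) = 0.711.

P(H | E) ≈ 0.711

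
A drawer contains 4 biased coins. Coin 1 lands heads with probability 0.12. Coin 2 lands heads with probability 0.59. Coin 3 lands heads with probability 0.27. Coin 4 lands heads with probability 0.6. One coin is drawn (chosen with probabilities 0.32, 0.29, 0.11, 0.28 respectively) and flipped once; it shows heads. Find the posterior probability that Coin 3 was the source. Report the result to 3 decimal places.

Posterior probability ≈ 0.073

Tabulate prior·likelihood by source: [1] prior 0.32, lik 0.12, product 0.03840; [2] prior 0.29, lik 0.59, product 0.1711; [3] prior 0.11, lik 0.27, product 0.02970; [4] prior 0.28, lik 0.6, product 0.1680.
Normalizing constant = 0.40720; the posterior for Coin 3 is its product over the sum, 0.02970/0.40720 = 0.073.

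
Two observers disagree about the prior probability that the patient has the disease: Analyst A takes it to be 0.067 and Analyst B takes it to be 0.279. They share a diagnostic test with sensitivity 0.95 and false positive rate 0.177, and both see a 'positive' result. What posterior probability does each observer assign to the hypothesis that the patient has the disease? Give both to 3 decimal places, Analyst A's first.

Analyst A: 0.278; Analyst B: 0.675

P('+'|H) = 0.95, P('+'|¬H) = 0.177.
Analyst A: numerator 0.95·0.067 = 0.063650; evidence = 0.063650+0.177·0.933 = 0.22879; posterior = 0.278.
Analyst B: numerator 0.95·0.279 = 0.26505; evidence = 0.26505+0.177·0.721 = 0.39267; posterior = 0.675.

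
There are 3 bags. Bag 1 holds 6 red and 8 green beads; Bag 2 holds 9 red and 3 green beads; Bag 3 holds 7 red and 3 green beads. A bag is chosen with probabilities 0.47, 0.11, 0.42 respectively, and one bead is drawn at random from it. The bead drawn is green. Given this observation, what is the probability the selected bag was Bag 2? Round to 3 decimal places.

Posterior probability ≈ 0.065

Tabulate prior·likelihood by source: [1] prior 0.47, lik 0.5714, product 0.2686; [2] prior 0.11, lik 0.25, product 0.02750; [3] prior 0.42, lik 0.3, product 0.1260.
Normalizing constant = 0.42207; the posterior for Bag 2 is its product over the sum, 0.02750/0.42207 = 0.065.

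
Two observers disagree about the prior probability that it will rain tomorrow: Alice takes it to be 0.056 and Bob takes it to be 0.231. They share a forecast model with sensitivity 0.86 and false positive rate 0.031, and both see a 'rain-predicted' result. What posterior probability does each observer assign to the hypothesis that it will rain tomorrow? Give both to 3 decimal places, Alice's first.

P('+'|H) = 0.86, P('+'|¬H) = 0.031.
Alice: numerator 0.86·0.056 = 0.048160; evidence = 0.048160+0.031·0.944 = 0.077424; posterior = 0.622.
Bob: numerator 0.86·0.231 = 0.19866; evidence = 0.19866+0.031·0.769 = 0.22250; posterior = 0.893.

Alice: 0.622; Bob: 0.893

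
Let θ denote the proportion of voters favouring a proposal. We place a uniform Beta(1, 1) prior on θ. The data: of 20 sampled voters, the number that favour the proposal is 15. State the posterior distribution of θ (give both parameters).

Posterior: Beta(16, 6)

Observing 15 successes and 5 failures updates Beta(1, 1) by adding the success and failure counts to the two shape parameters: α = 1+15 = 16, β = 1+5 = 6.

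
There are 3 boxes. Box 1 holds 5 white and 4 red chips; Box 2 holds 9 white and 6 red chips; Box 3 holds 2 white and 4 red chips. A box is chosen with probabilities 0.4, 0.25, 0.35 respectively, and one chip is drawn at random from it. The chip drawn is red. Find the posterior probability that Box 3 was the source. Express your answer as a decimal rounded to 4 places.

Posterior probability ≈ 0.4565

Tabulate prior·likelihood by source: [1] prior 0.4, lik 0.4444, product 0.1778; [2] prior 0.25, lik 0.4, product 0.1000; [3] prior 0.35, lik 0.6667, product 0.2333.
Normalizing constant = 0.51111; the posterior for Box 3 is its product over the sum, 0.2333/0.51111 = 0.4565.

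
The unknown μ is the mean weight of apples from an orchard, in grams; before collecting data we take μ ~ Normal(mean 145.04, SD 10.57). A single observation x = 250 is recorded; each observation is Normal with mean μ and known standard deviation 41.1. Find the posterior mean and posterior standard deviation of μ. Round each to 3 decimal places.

Prior precision 1/τ₀² = 1/10.57² = 0.00895056; data precision n/σ² = 1/41.1² = 0.00059199.
Posterior precision = 0.00895056 + 0.00059199 = 0.00954255, giving posterior SD = 1/√0.00954255 = 10.237.
Posterior mean = (0.00895056·145.04 + 0.00059199·250) / 0.00954255 = 151.551.

Posterior mean ≈ 151.551; posterior SD ≈ 10.237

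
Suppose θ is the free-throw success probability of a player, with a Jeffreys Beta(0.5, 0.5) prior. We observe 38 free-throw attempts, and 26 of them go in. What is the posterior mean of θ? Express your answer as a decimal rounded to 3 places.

The binomial likelihood is conjugate to the Beta prior: with 26 successes and 12 failures, the posterior is Beta(0.5+26, 0.5+12) = Beta(26.5, 12.5).
Posterior mean = α/(α+β) = 26.5/39 = 0.679.

Posterior mean ≈ 0.679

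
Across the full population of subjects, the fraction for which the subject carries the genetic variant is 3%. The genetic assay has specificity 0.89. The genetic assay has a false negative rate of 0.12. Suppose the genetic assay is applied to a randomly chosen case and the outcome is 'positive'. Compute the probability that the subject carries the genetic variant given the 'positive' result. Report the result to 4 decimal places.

Let H be the event that the subject carries the genetic variant. P(H) = 0.03, so P(¬H) = 0.97. With E the 'positive' result, P(E|H) = 0.88 and P(E|¬H) = 0.11.
P(E) = 0.88·0.03 + 0.11·0.97 = 0.026400 + 0.10670 = 0.13310.
By Bayes' theorem, P(H|E) = 0.026400 / 0.13310 = 0.1983.

P(H | E) ≈ 0.1983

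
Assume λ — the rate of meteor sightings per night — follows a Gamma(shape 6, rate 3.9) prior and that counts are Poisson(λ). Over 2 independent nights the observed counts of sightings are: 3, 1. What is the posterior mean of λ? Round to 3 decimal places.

The Poisson likelihood adds the total count to the shape and the number of exposure periods to the rate. Here ∑xᵢ = 4 and n = 2, so shape 6→10 and rate 3.9→5.9.
E[λ | data] = 10/5.9 = 1.695.

Posterior mean ≈ 1.695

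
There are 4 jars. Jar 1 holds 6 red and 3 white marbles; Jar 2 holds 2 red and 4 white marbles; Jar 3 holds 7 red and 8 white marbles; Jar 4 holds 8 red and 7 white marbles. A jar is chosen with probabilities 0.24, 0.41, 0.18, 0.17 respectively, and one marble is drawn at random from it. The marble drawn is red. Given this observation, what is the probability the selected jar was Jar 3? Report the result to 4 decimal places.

Posterior probability ≈ 0.1782

P(red|Jar 1) = 0.6667; P(red|Jar 2) = 0.3333; P(red|Jar 3) = 0.4667; P(red|Jar 4) = 0.5333.
Prior × likelihood for each source: 0.24·0.6667=0.1600, 0.41·0.3333=0.1367, 0.18·0.4667=0.08400, 0.17·0.5333=0.09067. Summing gives P(red) = 0.47133.
P(Jar 3 | red) = 0.08400 / 0.47133 = 0.1782.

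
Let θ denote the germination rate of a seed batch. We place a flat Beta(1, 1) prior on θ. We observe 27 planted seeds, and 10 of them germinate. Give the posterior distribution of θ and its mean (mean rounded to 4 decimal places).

Observing 10 successes and 17 failures updates Beta(1, 1) by adding the success and failure counts to the two shape parameters: α = 1+10 = 11, β = 1+17 = 18.
E[θ | data] = 11/(11+18) = 0.3793.

Posterior: Beta(11, 18); mean ≈ 0.3793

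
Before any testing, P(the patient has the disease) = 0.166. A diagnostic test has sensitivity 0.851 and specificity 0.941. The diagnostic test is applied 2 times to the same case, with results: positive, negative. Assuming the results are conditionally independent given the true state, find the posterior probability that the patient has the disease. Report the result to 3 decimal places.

Posterior P(H) ≈ 0.313

Let H be the event that the patient has the disease; start with P(H) = 0.166. P('positive'|H) = 0.851, P('positive'|¬H) = 0.059.
Update on result 1 ('positive'): P(H) ← 0.851·0.1660 / (0.851·0.1660 + 0.059·0.8340) = 0.14127/0.19047 = 0.7417.
Update on result 2 ('negative'): P(H) ← 0.149·0.7417 / (0.149·0.7417 + 0.941·0.2583) = 0.11051/0.35360 = 0.3125.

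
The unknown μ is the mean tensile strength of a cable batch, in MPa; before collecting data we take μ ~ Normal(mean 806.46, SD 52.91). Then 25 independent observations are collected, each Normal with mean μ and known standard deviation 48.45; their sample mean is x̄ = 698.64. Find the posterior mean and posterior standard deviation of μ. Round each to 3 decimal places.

Posterior mean ≈ 702.139; posterior SD ≈ 9.531

With known σ, the Normal prior is conjugate. Weight on the data is w = (n/σ²)/(n/σ² + 1/τ₀²) = 0.0106501/(0.0106501+0.00035721) = 0.96755.
Posterior mean = w·x̄ + (1−w)·μ₀ = 0.96755·698.64 + 0.032452·806.46 = 702.139. Posterior variance = 1/(0.0106501+0.00035721) = 90.8490, so SD = 9.531.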